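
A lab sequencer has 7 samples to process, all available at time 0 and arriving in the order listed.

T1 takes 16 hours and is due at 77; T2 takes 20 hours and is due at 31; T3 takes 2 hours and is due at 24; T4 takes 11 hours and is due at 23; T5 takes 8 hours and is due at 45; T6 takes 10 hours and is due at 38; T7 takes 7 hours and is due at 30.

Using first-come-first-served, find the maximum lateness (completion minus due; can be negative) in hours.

FIFO (arrival order): T1 T2 T3 T4 T5 T6 T7.
T1: 0→16, due 77, lateness -61
T2: 16→36, due 31, lateness 5
T3: 36→38, due 24, lateness 14
T4: 38→49, due 23, lateness 26
T5: 49→57, due 45, lateness 12
T6: 57→67, due 38, lateness 29
T7: 67→74, due 30, lateness 44
Maximum = 44.

44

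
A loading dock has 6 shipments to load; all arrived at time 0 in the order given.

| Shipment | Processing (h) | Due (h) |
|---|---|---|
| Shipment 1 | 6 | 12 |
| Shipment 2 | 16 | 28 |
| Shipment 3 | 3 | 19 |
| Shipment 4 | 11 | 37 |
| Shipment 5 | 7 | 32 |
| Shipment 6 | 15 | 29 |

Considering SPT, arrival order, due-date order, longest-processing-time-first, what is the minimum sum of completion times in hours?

155

SPT (increasing processing time): Shipment 3 Shipment 1 Shipment 5 Shipment 4 Shipment 6 Shipment 2.
Shipment 3: 0→3
Shipment 1: 3→9
Shipment 5: 9→16
Shipment 4: 16→27
Shipment 6: 27→42
Shipment 2: 42→58
Sum = 3+9+16+27+42+58 = 155.
FIFO (arrival order): Shipment 1 Shipment 2 Shipment 3 Shipment 4 Shipment 5 Shipment 6.
Shipment 1: 0→6
Shipment 2: 6→22
Shipment 3: 22→25
Shipment 4: 25→36
Shipment 5: 36→43
Shipment 6: 43→58
Sum = 6+22+25+36+43+58 = 190.
EDD (increasing due date): Shipment 1 Shipment 3 Shipment 2 Shipment 6 Shipment 5 Shipment 4.
Shipment 1: 0→6
Shipment 3: 6→9
Shipment 2: 9→25
Shipment 6: 25→40
Shipment 5: 40→47
Shipment 4: 47→58
Sum = 6+9+25+40+47+58 = 185.
LPT (decreasing processing time): Shipment 2 Shipment 6 Shipment 4 Shipment 5 Shipment 1 Shipment 3.
Shipment 2: 0→16
Shipment 6: 16→31
Shipment 4: 31→42
Shipment 5: 42→49
Shipment 1: 49→55
Shipment 3: 55→58
Sum = 16+31+42+49+55+58 = 251.
SPT 155, FIFO 190, EDD 185, LPT 251 → minimum 155.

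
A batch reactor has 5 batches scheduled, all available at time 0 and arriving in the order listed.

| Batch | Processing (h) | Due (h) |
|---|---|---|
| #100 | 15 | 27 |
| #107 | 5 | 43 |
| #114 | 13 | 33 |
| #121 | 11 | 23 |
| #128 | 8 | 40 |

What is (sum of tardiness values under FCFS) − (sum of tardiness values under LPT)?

1

FIFO (arrival order): #100 #107 #114 #121 #128.
#100: 0→15, due 27, tardiness 0
#107: 15→20, due 43, tardiness 0
#114: 20→33, due 33, tardiness 0
#121: 33→44, due 23, tardiness 21
#128: 44→52, due 40, tardiness 12
Sum = 0+0+0+21+12 = 33.
LPT (decreasing processing time): #100 #114 #121 #128 #107.
#100: 0→15, due 27, tardiness 0
#114: 15→28, due 33, tardiness 0
#121: 28→39, due 23, tardiness 16
#128: 39→47, due 40, tardiness 7
#107: 47→52, due 43, tardiness 9
Sum = 0+0+16+7+9 = 32.
Difference = 33 − 32 = 1.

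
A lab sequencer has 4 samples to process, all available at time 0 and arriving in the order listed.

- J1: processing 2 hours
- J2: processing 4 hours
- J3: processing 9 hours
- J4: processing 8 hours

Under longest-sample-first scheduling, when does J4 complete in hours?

17

LPT (decreasing processing time): J3 J4 J2 J1.
J3: 0→9
J4: 9→17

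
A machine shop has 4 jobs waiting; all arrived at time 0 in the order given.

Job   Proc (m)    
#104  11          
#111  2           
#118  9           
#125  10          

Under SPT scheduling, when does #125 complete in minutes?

SPT (increasing processing time): #111 #118 #125 #104.
#111: 0→2
#118: 2→11
#125: 11→21

21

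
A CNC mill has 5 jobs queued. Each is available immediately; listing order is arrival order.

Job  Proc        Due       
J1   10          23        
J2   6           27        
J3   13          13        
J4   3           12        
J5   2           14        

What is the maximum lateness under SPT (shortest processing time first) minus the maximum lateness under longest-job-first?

SPT (increasing processing time): J5 J4 J2 J1 J3.
J5: 0→2, due 14, lateness -12
J4: 2→5, due 12, lateness -7
J2: 5→11, due 27, lateness -16
J1: 11→21, due 23, lateness -2
J3: 21→34, due 13, lateness 21
Maximum = 21.
LPT (decreasing processing time): J3 J1 J2 J4 J5.
J3: 0→13, due 13, lateness 0
J1: 13→23, due 23, lateness 0
J2: 23→29, due 27, lateness 2
J4: 29→32, due 12, lateness 20
J5: 32→34, due 14, lateness 20
Maximum = 20.
Difference = 21 − 20 = 1.

1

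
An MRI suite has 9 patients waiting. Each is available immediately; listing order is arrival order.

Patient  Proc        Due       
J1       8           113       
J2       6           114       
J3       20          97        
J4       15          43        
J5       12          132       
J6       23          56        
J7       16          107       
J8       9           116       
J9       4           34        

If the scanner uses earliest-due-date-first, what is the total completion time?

EDD (increasing due date): J9 J4 J6 J3 J7 J1 J2 J8 J5.
J9: 0→4
J4: 4→19
J6: 19→42
J3: 42→62
J7: 62→78
J1: 78→86
J2: 86→92
J8: 92→101
J5: 101→113
Sum = 4+19+42+62+78+86+92+101+113 = 597.

597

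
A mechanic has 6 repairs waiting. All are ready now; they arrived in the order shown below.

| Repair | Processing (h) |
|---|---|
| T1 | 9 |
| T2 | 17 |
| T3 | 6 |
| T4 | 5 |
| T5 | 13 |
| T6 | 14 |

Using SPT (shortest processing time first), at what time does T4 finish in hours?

5

SPT (increasing processing time): T4 T3 T1 T5 T6 T2.
T4: 0→5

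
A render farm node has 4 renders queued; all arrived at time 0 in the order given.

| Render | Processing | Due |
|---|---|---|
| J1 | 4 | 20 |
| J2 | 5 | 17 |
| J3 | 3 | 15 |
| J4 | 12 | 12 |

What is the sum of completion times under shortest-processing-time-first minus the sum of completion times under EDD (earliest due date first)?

-25

SPT (increasing processing time): J3 J1 J2 J4.
J3: 0→3
J1: 3→7
J2: 7→12
J4: 12→24
Sum = 3+7+12+24 = 46.
EDD (increasing due date): J4 J3 J2 J1.
J4: 0→12
J3: 12→15
J2: 15→20
J1: 20→24
Sum = 12+15+20+24 = 71.
Difference = 46 − 71 = -25.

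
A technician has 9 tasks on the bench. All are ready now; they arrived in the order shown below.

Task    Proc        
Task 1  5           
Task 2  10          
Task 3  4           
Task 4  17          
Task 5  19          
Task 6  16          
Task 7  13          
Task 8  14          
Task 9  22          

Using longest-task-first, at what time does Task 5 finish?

41

LPT (decreasing processing time): Task 9 Task 5 Task 4 Task 6 Task 8 Task 7 Task 2 Task 1 Task 3.
Task 9: 0→22
Task 5: 22→41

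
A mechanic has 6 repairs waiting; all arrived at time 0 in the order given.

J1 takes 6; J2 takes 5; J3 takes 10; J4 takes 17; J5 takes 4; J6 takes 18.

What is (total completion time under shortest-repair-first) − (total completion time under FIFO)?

SPT (increasing processing time): J5 J2 J1 J3 J4 J6.
J5: 0→4
J2: 4→9
J1: 9→15
J3: 15→25
J4: 25→42
J6: 42→60
Sum = 4+9+15+25+42+60 = 155.
FIFO (arrival order): J1 J2 J3 J4 J5 J6.
J1: 0→6
J2: 6→11
J3: 11→21
J4: 21→38
J5: 38→42
J6: 42→60
Sum = 6+11+21+38+42+60 = 178.
Difference = 155 − 178 = -23.

-23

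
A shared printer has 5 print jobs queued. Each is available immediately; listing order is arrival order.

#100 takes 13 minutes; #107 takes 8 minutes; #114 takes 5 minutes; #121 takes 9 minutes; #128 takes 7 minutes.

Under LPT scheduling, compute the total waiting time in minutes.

LPT (decreasing processing time): #100 #121 #107 #128 #114.
#100: waits 0, runs 0→13
#121: waits 13, runs 13→22
#107: waits 22, runs 22→30
#128: waits 30, runs 30→37
#114: waits 37, runs 37→42
Sum = 0+13+22+30+37 = 102.

102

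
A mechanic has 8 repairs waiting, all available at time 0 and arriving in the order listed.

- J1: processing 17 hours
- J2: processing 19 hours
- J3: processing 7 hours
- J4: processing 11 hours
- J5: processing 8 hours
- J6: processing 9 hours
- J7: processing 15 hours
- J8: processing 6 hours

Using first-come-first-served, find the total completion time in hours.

461

FIFO (arrival order): J1 J2 J3 J4 J5 J6 J7 J8.
J1: 0→17
J2: 17→36
J3: 36→43
J4: 43→54
J5: 54→62
J6: 62→71
J7: 71→86
J8: 86→92
Sum = 17+36+43+54+62+71+86+92 = 461.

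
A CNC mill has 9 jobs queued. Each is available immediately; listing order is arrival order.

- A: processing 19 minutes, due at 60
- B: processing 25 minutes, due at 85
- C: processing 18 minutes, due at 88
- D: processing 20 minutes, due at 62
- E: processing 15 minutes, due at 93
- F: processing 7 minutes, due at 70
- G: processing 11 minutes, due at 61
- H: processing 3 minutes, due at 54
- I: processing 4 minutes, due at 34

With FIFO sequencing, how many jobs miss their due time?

FIFO (arrival order): A B C D E F G H I.
A: 0→19, due 60, tardiness 0
B: 19→44, due 85, tardiness 0
C: 44→62, due 88, tardiness 0
D: 62→82, due 62, tardiness 20
E: 82→97, due 93, tardiness 4
F: 97→104, due 70, tardiness 34
G: 104→115, due 61, tardiness 54
H: 115→118, due 54, tardiness 64
I: 118→122, due 34, tardiness 88
Late jobs: 6.

6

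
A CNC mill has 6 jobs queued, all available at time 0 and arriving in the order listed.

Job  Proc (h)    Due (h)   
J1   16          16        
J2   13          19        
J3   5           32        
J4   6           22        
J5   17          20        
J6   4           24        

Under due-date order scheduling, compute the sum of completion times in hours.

EDD (increasing due date): J1 J2 J5 J4 J6 J3.
J1: 0→16
J2: 16→29
J5: 29→46
J4: 46→52
J6: 52→56
J3: 56→61
Sum = 16+29+46+52+56+61 = 260.

260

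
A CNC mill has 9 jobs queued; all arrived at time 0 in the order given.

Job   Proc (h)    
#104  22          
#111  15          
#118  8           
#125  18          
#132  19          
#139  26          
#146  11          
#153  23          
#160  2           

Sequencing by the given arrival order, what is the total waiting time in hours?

618

FIFO (arrival order): #104 #111 #118 #125 #132 #139 #146 #153 #160.
#104: waits 0, runs 0→22
#111: waits 22, runs 22→37
#118: waits 37, runs 37→45
#125: waits 45, runs 45→63
#132: waits 63, runs 63→82
#139: waits 82, runs 82→108
#146: waits 108, runs 108→119
#153: waits 119, runs 119→142
#160: waits 142, runs 142→144
Sum = 0+22+37+45+63+82+108+119+142 = 618.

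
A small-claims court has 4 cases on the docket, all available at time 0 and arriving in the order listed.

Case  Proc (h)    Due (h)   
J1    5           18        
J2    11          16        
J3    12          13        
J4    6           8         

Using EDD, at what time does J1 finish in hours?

34

EDD (increasing due date): J4 J3 J2 J1.
J4: 0→6
J3: 6→18
J2: 18→29
J1: 29→34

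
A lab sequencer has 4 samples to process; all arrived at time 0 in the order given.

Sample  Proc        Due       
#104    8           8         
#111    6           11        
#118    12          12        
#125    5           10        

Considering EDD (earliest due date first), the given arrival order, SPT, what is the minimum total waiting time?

35

EDD (increasing due date): #104 #125 #111 #118.
#104: waits 0, runs 0→8
#125: waits 8, runs 8→13
#111: waits 13, runs 13→19
#118: waits 19, runs 19→31
Sum = 0+8+13+19 = 40.
FIFO (arrival order): #104 #111 #118 #125.
#104: waits 0, runs 0→8
#111: waits 8, runs 8→14
#118: waits 14, runs 14→26
#125: waits 26, runs 26→31
Sum = 0+8+14+26 = 48.
SPT (increasing processing time): #125 #111 #104 #118.
#125: waits 0, runs 0→5
#111: waits 5, runs 5→11
#104: waits 11, runs 11→19
#118: waits 19, runs 19→31
Sum = 0+5+11+19 = 35.
EDD 40, FIFO 48, SPT 35 → minimum 35.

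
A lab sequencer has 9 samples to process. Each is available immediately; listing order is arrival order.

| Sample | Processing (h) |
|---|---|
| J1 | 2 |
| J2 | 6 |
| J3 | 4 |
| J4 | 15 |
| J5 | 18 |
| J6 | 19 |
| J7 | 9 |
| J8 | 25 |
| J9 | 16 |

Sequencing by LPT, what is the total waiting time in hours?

624

LPT (decreasing processing time): J8 J6 J5 J9 J4 J7 J2 J3 J1.
J8: waits 0, runs 0→25
J6: waits 25, runs 25→44
J5: waits 44, runs 44→62
J9: waits 62, runs 62→78
J4: waits 78, runs 78→93
J7: waits 93, runs 93→102
J2: waits 102, runs 102→108
J3: waits 108, runs 108→112
J1: waits 112, runs 112→114
Sum = 0+25+44+62+78+93+102+108+112 = 624.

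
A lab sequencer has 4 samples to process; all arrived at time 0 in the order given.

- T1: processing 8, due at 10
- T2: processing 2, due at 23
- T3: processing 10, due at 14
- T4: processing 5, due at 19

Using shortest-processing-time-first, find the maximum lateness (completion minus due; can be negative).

11

SPT (increasing processing time): T2 T4 T1 T3.
T2: 0→2, due 23, lateness -21
T4: 2→7, due 19, lateness -12
T1: 7→15, due 10, lateness 5
T3: 15→25, due 14, lateness 11
Maximum = 11.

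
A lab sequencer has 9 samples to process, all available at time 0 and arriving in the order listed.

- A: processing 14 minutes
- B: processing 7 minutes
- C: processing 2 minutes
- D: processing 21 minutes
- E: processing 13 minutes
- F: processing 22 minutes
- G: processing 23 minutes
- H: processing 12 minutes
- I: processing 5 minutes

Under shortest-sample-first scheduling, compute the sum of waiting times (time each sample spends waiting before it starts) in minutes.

311

SPT (increasing processing time): C I B H E A D F G.
C: waits 0, runs 0→2
I: waits 2, runs 2→7
B: waits 7, runs 7→14
H: waits 14, runs 14→26
E: waits 26, runs 26→39
A: waits 39, runs 39→53
D: waits 53, runs 53→74
F: waits 74, runs 74→96
G: waits 96, runs 96→119
Sum = 0+2+7+14+26+39+53+74+96 = 311.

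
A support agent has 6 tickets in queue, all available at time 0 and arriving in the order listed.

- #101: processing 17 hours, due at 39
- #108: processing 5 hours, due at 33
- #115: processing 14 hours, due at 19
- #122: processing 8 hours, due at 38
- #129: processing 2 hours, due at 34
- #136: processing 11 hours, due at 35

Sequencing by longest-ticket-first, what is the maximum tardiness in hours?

LPT (decreasing processing time): #101 #115 #136 #122 #108 #129.
#101: 0→17, due 39, tardiness 0
#115: 17→31, due 19, tardiness 12
#136: 31→42, due 35, tardiness 7
#122: 42→50, due 38, tardiness 12
#108: 50→55, due 33, tardiness 22
#129: 55→57, due 34, tardiness 23
Maximum = 23.

23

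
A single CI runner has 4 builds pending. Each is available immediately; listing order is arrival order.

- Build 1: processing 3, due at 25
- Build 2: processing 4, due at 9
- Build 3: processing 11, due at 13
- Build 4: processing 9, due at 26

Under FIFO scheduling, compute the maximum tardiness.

FIFO (arrival order): Build 1 Build 2 Build 3 Build 4.
Build 1: 0→3, due 25, tardiness 0
Build 2: 3→7, due 9, tardiness 0
Build 3: 7→18, due 13, tardiness 5
Build 4: 18→27, due 26, tardiness 1
Maximum = 5.

5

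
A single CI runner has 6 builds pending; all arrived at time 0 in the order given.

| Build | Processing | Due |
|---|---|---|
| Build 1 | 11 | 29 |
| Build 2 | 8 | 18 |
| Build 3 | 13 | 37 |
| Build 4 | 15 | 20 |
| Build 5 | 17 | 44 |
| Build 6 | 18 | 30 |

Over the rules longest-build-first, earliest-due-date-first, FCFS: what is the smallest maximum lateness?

38

LPT (decreasing processing time): Build 6 Build 5 Build 4 Build 3 Build 1 Build 2.
Build 6: 0→18, due 30, lateness -12
Build 5: 18→35, due 44, lateness -9
Build 4: 35→50, due 20, lateness 30
Build 3: 50→63, due 37, lateness 26
Build 1: 63→74, due 29, lateness 45
Build 2: 74→82, due 18, lateness 64
Maximum = 64.
EDD (increasing due date): Build 2 Build 4 Build 1 Build 6 Build 3 Build 5.
Build 2: 0→8, due 18, lateness -10
Build 4: 8→23, due 20, lateness 3
Build 1: 23→34, due 29, lateness 5
Build 6: 34→52, due 30, lateness 22
Build 3: 52→65, due 37, lateness 28
Build 5: 65→82, due 44, lateness 38
Maximum = 38.
FIFO (arrival order): Build 1 Build 2 Build 3 Build 4 Build 5 Build 6.
Build 1: 0→11, due 29, lateness -18
Build 2: 11→19, due 18, lateness 1
Build 3: 19→32, due 37, lateness -5
Build 4: 32→47, due 20, lateness 27
Build 5: 47→64, due 44, lateness 20
Build 6: 64→82, due 30, lateness 52
Maximum = 52.
LPT 64, EDD 38, FIFO 52 → minimum 38.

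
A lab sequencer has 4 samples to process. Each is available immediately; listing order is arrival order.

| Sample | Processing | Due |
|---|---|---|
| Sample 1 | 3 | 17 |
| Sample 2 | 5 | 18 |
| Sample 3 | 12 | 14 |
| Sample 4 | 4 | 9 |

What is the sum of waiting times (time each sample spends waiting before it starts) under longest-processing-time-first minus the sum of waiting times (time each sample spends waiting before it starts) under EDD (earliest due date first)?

LPT (decreasing processing time): Sample 3 Sample 2 Sample 4 Sample 1.
Sample 3: waits 0, runs 0→12
Sample 2: waits 12, runs 12→17
Sample 4: waits 17, runs 17→21
Sample 1: waits 21, runs 21→24
Sum = 0+12+17+21 = 50.
EDD (increasing due date): Sample 4 Sample 3 Sample 1 Sample 2.
Sample 4: waits 0, runs 0→4
Sample 3: waits 4, runs 4→16
Sample 1: waits 16, runs 16→19
Sample 2: waits 19, runs 19→24
Sum = 0+4+16+19 = 39.
Difference = 50 − 39 = 11.

11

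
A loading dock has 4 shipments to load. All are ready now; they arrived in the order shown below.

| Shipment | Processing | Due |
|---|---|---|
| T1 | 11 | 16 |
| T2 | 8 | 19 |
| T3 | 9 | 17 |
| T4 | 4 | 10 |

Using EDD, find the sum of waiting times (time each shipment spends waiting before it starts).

EDD (increasing due date): T4 T1 T3 T2.
T4: waits 0, runs 0→4
T1: waits 4, runs 4→15
T3: waits 15, runs 15→24
T2: waits 24, runs 24→32
Sum = 0+4+15+24 = 43.

43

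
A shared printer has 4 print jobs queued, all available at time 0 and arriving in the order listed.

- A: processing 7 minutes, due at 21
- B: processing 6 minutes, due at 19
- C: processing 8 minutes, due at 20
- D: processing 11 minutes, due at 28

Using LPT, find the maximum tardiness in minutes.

13

LPT (decreasing processing time): D C A B.
D: 0→11, due 28, tardiness 0
C: 11→19, due 20, tardiness 0
A: 19→26, due 21, tardiness 5
B: 26→32, due 19, tardiness 13
Maximum = 13.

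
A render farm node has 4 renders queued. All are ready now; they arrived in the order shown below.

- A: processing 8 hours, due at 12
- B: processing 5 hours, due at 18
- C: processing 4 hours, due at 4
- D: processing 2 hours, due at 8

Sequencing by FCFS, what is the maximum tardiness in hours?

13

FIFO (arrival order): A B C D.
A: 0→8, due 12, tardiness 0
B: 8→13, due 18, tardiness 0
C: 13→17, due 4, tardiness 13
D: 17→19, due 8, tardiness 11
Maximum = 13.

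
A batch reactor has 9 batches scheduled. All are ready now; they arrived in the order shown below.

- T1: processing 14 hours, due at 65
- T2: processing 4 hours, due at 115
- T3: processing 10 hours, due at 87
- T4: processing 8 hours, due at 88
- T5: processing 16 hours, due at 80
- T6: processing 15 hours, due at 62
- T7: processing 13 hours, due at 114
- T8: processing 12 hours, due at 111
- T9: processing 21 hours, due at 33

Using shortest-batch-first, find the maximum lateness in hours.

80

SPT (increasing processing time): T2 T4 T3 T8 T7 T1 T6 T5 T9.
T2: 0→4, due 115, lateness -111
T4: 4→12, due 88, lateness -76
T3: 12→22, due 87, lateness -65
T8: 22→34, due 111, lateness -77
T7: 34→47, due 114, lateness -67
T1: 47→61, due 65, lateness -4
T6: 61→76, due 62, lateness 14
T5: 76→92, due 80, lateness 12
T9: 92→113, due 33, lateness 80
Maximum = 80.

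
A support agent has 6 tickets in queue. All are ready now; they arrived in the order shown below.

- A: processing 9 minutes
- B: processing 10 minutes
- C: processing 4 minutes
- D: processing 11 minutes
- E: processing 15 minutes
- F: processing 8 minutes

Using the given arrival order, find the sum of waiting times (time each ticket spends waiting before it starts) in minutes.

FIFO (arrival order): A B C D E F.
A: waits 0, runs 0→9
B: waits 9, runs 9→19
C: waits 19, runs 19→23
D: waits 23, runs 23→34
E: waits 34, runs 34→49
F: waits 49, runs 49→57
Sum = 0+9+19+23+34+49 = 134.

134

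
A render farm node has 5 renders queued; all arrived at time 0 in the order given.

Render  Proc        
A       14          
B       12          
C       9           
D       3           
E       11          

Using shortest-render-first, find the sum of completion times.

SPT (increasing processing time): D C E B A.
D: 0→3
C: 3→12
E: 12→23
B: 23→35
A: 35→49
Sum = 3+12+23+35+49 = 122.

122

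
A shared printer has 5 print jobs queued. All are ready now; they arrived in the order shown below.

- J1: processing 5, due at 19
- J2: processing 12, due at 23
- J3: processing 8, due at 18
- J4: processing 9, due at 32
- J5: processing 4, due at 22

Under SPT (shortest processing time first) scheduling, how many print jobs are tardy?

SPT (increasing processing time): J5 J1 J3 J4 J2.
J5: 0→4, due 22, tardiness 0
J1: 4→9, due 19, tardiness 0
J3: 9→17, due 18, tardiness 0
J4: 17→26, due 32, tardiness 0
J2: 26→38, due 23, tardiness 15
Late print jobs: 1.

1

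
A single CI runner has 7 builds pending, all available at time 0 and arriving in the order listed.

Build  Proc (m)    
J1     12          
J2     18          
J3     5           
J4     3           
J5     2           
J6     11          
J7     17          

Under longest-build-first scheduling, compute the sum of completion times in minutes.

LPT (decreasing processing time): J2 J7 J1 J6 J3 J4 J5.
J2: 0→18
J7: 18→35
J1: 35→47
J6: 47→58
J3: 58→63
J4: 63→66
J5: 66→68
Sum = 18+35+47+58+63+66+68 = 355.

355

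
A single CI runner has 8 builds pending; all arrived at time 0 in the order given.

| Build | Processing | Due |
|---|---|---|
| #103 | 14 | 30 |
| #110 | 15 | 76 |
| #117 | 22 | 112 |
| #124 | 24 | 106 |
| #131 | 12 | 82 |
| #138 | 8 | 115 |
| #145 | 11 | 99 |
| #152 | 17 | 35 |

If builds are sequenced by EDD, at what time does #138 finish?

EDD (increasing due date): #103 #152 #110 #131 #145 #124 #117 #138.
#103: 0→14
#152: 14→31
#110: 31→46
#131: 46→58
#145: 58→69
#124: 69→93
#117: 93→115
#138: 115→123

123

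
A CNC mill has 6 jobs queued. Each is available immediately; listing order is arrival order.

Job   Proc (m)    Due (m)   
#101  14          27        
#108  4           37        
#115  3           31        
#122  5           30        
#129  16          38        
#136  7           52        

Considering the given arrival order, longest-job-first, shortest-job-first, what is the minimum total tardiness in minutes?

4

FIFO (arrival order): #101 #108 #115 #122 #129 #136.
#101: 0→14, due 27, tardiness 0
#108: 14→18, due 37, tardiness 0
#115: 18→21, due 31, tardiness 0
#122: 21→26, due 30, tardiness 0
#129: 26→42, due 38, tardiness 4
#136: 42→49, due 52, tardiness 0
Sum = 0+0+0+0+4+0 = 4.
LPT (decreasing processing time): #129 #101 #136 #122 #108 #115.
#129: 0→16, due 38, tardiness 0
#101: 16→30, due 27, tardiness 3
#136: 30→37, due 52, tardiness 0
#122: 37→42, due 30, tardiness 12
#108: 42→46, due 37, tardiness 9
#115: 46→49, due 31, tardiness 18
Sum = 0+3+0+12+9+18 = 42.
SPT (increasing processing time): #115 #108 #122 #136 #101 #129.
#115: 0→3, due 31, tardiness 0
#108: 3→7, due 37, tardiness 0
#122: 7→12, due 30, tardiness 0
#136: 12→19, due 52, tardiness 0
#101: 19→33, due 27, tardiness 6
#129: 33→49, due 38, tardiness 11
Sum = 0+0+0+0+6+11 = 17.
FIFO 4, LPT 42, SPT 17 → minimum 4.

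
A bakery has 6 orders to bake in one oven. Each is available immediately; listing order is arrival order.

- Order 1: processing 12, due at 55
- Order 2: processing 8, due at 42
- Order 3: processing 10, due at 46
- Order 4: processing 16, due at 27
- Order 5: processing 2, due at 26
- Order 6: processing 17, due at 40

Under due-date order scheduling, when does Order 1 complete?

EDD (increasing due date): Order 5 Order 4 Order 6 Order 2 Order 3 Order 1.
Order 5: 0→2
Order 4: 2→18
Order 6: 18→35
Order 2: 35→43
Order 3: 43→53
Order 1: 53→65

65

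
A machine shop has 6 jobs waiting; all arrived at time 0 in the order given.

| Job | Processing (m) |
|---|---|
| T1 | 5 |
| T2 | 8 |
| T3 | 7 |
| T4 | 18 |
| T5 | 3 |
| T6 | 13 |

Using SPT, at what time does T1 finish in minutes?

8

SPT (increasing processing time): T5 T1 T3 T2 T6 T4.
T5: 0→3
T1: 3→8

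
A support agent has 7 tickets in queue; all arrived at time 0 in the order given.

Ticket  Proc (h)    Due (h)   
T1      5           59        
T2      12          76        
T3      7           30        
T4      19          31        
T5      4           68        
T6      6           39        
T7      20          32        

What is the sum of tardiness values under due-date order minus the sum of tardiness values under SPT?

-36

EDD (increasing due date): T3 T4 T7 T6 T1 T5 T2.
T3: 0→7, due 30, tardiness 0
T4: 7→26, due 31, tardiness 0
T7: 26→46, due 32, tardiness 14
T6: 46→52, due 39, tardiness 13
T1: 52→57, due 59, tardiness 0
T5: 57→61, due 68, tardiness 0
T2: 61→73, due 76, tardiness 0
Sum = 0+0+14+13+0+0+0 = 27.
SPT (increasing processing time): T5 T1 T6 T3 T2 T4 T7.
T5: 0→4, due 68, tardiness 0
T1: 4→9, due 59, tardiness 0
T6: 9→15, due 39, tardiness 0
T3: 15→22, due 30, tardiness 0
T2: 22→34, due 76, tardiness 0
T4: 34→53, due 31, tardiness 22
T7: 53→73, due 32, tardiness 41
Sum = 0+0+0+0+0+22+41 = 63.
Difference = 27 − 63 = -36.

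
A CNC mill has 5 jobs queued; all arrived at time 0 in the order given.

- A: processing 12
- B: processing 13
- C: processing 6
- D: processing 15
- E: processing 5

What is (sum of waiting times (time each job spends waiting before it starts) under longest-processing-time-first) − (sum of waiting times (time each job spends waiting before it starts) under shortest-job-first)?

54

LPT (decreasing processing time): D B A C E.
D: waits 0, runs 0→15
B: waits 15, runs 15→28
A: waits 28, runs 28→40
C: waits 40, runs 40→46
E: waits 46, runs 46→51
Sum = 0+15+28+40+46 = 129.
SPT (increasing processing time): E C A B D.
E: waits 0, runs 0→5
C: waits 5, runs 5→11
A: waits 11, runs 11→23
B: waits 23, runs 23→36
D: waits 36, runs 36→51
Sum = 0+5+11+23+36 = 75.
Difference = 129 − 75 = 54.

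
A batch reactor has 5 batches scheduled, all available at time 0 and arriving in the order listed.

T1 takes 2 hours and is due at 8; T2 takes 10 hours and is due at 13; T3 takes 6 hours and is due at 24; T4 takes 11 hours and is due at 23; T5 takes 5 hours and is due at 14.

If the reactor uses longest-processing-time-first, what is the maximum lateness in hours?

26

LPT (decreasing processing time): T4 T2 T3 T5 T1.
T4: 0→11, due 23, lateness -12
T2: 11→21, due 13, lateness 8
T3: 21→27, due 24, lateness 3
T5: 27→32, due 14, lateness 18
T1: 32→34, due 8, lateness 26
Maximum = 26.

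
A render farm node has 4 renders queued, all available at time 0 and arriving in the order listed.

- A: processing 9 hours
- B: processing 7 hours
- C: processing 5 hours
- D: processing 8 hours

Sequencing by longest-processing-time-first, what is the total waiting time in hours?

LPT (decreasing processing time): A D B C.
A: waits 0, runs 0→9
D: waits 9, runs 9→17
B: waits 17, runs 17→24
C: waits 24, runs 24→29
Sum = 0+9+17+24 = 50.

50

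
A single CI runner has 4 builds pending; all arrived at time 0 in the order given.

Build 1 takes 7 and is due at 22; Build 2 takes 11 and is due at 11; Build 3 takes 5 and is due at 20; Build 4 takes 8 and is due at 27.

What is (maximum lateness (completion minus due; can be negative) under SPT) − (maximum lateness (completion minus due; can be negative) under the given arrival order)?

SPT (increasing processing time): Build 3 Build 1 Build 4 Build 2.
Build 3: 0→5, due 20, lateness -15
Build 1: 5→12, due 22, lateness -10
Build 4: 12→20, due 27, lateness -7
Build 2: 20→31, due 11, lateness 20
Maximum = 20.
FIFO (arrival order): Build 1 Build 2 Build 3 Build 4.
Build 1: 0→7, due 22, lateness -15
Build 2: 7→18, due 11, lateness 7
Build 3: 18→23, due 20, lateness 3
Build 4: 23→31, due 27, lateness 4
Maximum = 7.
Difference = 20 − 7 = 13.

13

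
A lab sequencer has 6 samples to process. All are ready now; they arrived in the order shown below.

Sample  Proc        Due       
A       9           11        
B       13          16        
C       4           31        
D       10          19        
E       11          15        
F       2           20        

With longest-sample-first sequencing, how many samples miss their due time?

5

LPT (decreasing processing time): B E D A C F.
B: 0→13, due 16, tardiness 0
E: 13→24, due 15, tardiness 9
D: 24→34, due 19, tardiness 15
A: 34→43, due 11, tardiness 32
C: 43→47, due 31, tardiness 16
F: 47→49, due 20, tardiness 29
Late samples: 5.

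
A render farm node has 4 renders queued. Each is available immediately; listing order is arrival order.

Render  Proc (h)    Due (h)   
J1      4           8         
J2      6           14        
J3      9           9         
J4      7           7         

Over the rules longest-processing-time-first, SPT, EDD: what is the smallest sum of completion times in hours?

LPT (decreasing processing time): J3 J4 J2 J1.
J3: 0→9
J4: 9→16
J2: 16→22
J1: 22→26
Sum = 9+16+22+26 = 73.
SPT (increasing processing time): J1 J2 J4 J3.
J1: 0→4
J2: 4→10
J4: 10→17
J3: 17→26
Sum = 4+10+17+26 = 57.
EDD (increasing due date): J4 J1 J3 J2.
J4: 0→7
J1: 7→11
J3: 11→20
J2: 20→26
Sum = 7+11+20+26 = 64.
LPT 73, SPT 57, EDD 64 → minimum 57.

57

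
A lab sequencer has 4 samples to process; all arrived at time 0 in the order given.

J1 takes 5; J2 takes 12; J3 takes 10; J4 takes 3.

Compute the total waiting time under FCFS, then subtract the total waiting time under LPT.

-12

FIFO (arrival order): J1 J2 J3 J4.
J1: waits 0, runs 0→5
J2: waits 5, runs 5→17
J3: waits 17, runs 17→27
J4: waits 27, runs 27→30
Sum = 0+5+17+27 = 49.
LPT (decreasing processing time): J2 J3 J1 J4.
J2: waits 0, runs 0→12
J3: waits 12, runs 12→22
J1: waits 22, runs 22→27
J4: waits 27, runs 27→30
Sum = 0+12+22+27 = 61.
Difference = 49 − 61 = -12.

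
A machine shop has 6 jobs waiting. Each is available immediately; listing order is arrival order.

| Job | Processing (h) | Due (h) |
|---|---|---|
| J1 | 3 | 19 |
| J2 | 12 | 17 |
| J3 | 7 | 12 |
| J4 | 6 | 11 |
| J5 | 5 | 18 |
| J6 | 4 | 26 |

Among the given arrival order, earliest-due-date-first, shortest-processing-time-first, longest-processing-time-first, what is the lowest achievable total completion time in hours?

FIFO (arrival order): J1 J2 J3 J4 J5 J6.
J1: 0→3
J2: 3→15
J3: 15→22
J4: 22→28
J5: 28→33
J6: 33→37
Sum = 3+15+22+28+33+37 = 138.
EDD (increasing due date): J4 J3 J2 J5 J1 J6.
J4: 0→6
J3: 6→13
J2: 13→25
J5: 25→30
J1: 30→33
J6: 33→37
Sum = 6+13+25+30+33+37 = 144.
SPT (increasing processing time): J1 J6 J5 J4 J3 J2.
J1: 0→3
J6: 3→7
J5: 7→12
J4: 12→18
J3: 18→25
J2: 25→37
Sum = 3+7+12+18+25+37 = 102.
LPT (decreasing processing time): J2 J3 J4 J5 J6 J1.
J2: 0→12
J3: 12→19
J4: 19→25
J5: 25→30
J6: 30→34
J1: 34→37
Sum = 12+19+25+30+34+37 = 157.
FIFO 138, EDD 144, SPT 102, LPT 157 → minimum 102.

102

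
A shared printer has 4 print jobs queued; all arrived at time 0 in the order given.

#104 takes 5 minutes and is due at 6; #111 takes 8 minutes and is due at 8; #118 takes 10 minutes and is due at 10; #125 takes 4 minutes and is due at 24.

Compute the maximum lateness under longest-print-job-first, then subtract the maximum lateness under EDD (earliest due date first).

4

LPT (decreasing processing time): #118 #111 #104 #125.
#118: 0→10, due 10, lateness 0
#111: 10→18, due 8, lateness 10
#104: 18→23, due 6, lateness 17
#125: 23→27, due 24, lateness 3
Maximum = 17.
EDD (increasing due date): #104 #111 #118 #125.
#104: 0→5, due 6, lateness -1
#111: 5→13, due 8, lateness 5
#118: 13→23, due 10, lateness 13
#125: 23→27, due 24, lateness 3
Maximum = 13.
Difference = 17 − 13 = 4.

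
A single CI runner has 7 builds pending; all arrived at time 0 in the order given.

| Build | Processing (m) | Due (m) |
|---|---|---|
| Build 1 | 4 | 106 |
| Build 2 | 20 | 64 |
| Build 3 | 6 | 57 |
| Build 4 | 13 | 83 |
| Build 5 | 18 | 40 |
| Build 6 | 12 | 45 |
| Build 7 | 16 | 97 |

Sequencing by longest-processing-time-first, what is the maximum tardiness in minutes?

LPT (decreasing processing time): Build 2 Build 5 Build 7 Build 4 Build 6 Build 3 Build 1.
Build 2: 0→20, due 64, tardiness 0
Build 5: 20→38, due 40, tardiness 0
Build 7: 38→54, due 97, tardiness 0
Build 4: 54→67, due 83, tardiness 0
Build 6: 67→79, due 45, tardiness 34
Build 3: 79→85, due 57, tardiness 28
Build 1: 85→89, due 106, tardiness 0
Maximum = 34.

34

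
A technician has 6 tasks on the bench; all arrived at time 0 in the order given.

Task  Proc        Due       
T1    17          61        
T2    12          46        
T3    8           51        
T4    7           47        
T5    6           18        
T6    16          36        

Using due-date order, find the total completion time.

EDD (increasing due date): T5 T6 T2 T4 T3 T1.
T5: 0→6
T6: 6→22
T2: 22→34
T4: 34→41
T3: 41→49
T1: 49→66
Sum = 6+22+34+41+49+66 = 218.

218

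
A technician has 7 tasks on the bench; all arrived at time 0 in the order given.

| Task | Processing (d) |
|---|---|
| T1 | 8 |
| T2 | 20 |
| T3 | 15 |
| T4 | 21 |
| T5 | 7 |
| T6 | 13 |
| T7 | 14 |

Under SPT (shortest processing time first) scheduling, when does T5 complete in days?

SPT (increasing processing time): T5 T1 T6 T7 T3 T2 T4.
T5: 0→7

7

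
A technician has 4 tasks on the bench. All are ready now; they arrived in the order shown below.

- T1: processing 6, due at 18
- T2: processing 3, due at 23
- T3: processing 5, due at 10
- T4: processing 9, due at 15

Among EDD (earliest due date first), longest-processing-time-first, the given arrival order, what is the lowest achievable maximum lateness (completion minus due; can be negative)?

2

EDD (increasing due date): T3 T4 T1 T2.
T3: 0→5, due 10, lateness -5
T4: 5→14, due 15, lateness -1
T1: 14→20, due 18, lateness 2
T2: 20→23, due 23, lateness 0
Maximum = 2.
LPT (decreasing processing time): T4 T1 T3 T2.
T4: 0→9, due 15, lateness -6
T1: 9→15, due 18, lateness -3
T3: 15→20, due 10, lateness 10
T2: 20→23, due 23, lateness 0
Maximum = 10.
FIFO (arrival order): T1 T2 T3 T4.
T1: 0→6, due 18, lateness -12
T2: 6→9, due 23, lateness -14
T3: 9→14, due 10, lateness 4
T4: 14→23, due 15, lateness 8
Maximum = 8.
EDD 2, LPT 10, FIFO 8 → minimum 2.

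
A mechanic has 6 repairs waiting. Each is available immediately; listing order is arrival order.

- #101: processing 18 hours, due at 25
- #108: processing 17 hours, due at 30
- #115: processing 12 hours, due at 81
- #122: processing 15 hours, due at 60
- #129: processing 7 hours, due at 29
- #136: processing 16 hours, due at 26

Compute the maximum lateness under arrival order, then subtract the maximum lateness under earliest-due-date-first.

31

FIFO (arrival order): #101 #108 #115 #122 #129 #136.
#101: 0→18, due 25, lateness -7
#108: 18→35, due 30, lateness 5
#115: 35→47, due 81, lateness -34
#122: 47→62, due 60, lateness 2
#129: 62→69, due 29, lateness 40
#136: 69→85, due 26, lateness 59
Maximum = 59.
EDD (increasing due date): #101 #136 #129 #108 #122 #115.
#101: 0→18, due 25, lateness -7
#136: 18→34, due 26, lateness 8
#129: 34→41, due 29, lateness 12
#108: 41→58, due 30, lateness 28
#122: 58→73, due 60, lateness 13
#115: 73→85, due 81, lateness 4
Maximum = 28.
Difference = 59 − 28 = 31.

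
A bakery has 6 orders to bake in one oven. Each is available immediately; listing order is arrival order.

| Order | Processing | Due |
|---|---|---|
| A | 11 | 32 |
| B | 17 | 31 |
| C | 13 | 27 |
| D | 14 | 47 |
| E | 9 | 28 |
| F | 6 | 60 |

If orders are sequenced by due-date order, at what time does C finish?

13

EDD (increasing due date): C E B A D F.
C: 0→13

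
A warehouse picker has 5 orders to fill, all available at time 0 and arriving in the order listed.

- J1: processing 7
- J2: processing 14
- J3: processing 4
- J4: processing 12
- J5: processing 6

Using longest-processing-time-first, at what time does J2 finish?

LPT (decreasing processing time): J2 J4 J1 J5 J3.
J2: 0→14

14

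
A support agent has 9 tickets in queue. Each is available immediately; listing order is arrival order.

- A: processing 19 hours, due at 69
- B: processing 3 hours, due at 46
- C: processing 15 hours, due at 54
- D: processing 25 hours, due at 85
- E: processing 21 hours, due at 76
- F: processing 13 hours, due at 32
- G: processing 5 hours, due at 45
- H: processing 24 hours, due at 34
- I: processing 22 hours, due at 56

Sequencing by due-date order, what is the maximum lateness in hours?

EDD (increasing due date): F H G B C I A E D.
F: 0→13, due 32, lateness -19
H: 13→37, due 34, lateness 3
G: 37→42, due 45, lateness -3
B: 42→45, due 46, lateness -1
C: 45→60, due 54, lateness 6
I: 60→82, due 56, lateness 26
A: 82→101, due 69, lateness 32
E: 101→122, due 76, lateness 46
D: 122→147, due 85, lateness 62
Maximum = 62.

62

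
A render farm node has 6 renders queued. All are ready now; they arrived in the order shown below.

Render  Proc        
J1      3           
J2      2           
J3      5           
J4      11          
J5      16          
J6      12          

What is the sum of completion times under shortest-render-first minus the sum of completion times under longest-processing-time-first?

-103

SPT (increasing processing time): J2 J1 J3 J4 J6 J5.
J2: 0→2
J1: 2→5
J3: 5→10
J4: 10→21
J6: 21→33
J5: 33→49
Sum = 2+5+10+21+33+49 = 120.
LPT (decreasing processing time): J5 J6 J4 J3 J1 J2.
J5: 0→16
J6: 16→28
J4: 28→39
J3: 39→44
J1: 44→47
J2: 47→49
Sum = 16+28+39+44+47+49 = 223.
Difference = 120 − 223 = -103.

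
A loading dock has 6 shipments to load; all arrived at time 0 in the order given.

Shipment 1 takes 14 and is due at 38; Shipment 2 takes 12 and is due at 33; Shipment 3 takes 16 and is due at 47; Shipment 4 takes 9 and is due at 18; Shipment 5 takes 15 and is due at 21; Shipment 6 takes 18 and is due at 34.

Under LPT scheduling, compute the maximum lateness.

LPT (decreasing processing time): Shipment 6 Shipment 3 Shipment 5 Shipment 1 Shipment 2 Shipment 4.
Shipment 6: 0→18, due 34, lateness -16
Shipment 3: 18→34, due 47, lateness -13
Shipment 5: 34→49, due 21, lateness 28
Shipment 1: 49→63, due 38, lateness 25
Shipment 2: 63→75, due 33, lateness 42
Shipment 4: 75→84, due 18, lateness 66
Maximum = 66.

66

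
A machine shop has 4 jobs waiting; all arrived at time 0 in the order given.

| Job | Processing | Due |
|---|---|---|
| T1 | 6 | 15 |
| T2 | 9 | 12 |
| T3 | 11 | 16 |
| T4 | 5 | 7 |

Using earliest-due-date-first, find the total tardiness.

22

EDD (increasing due date): T4 T2 T1 T3.
T4: 0→5, due 7, tardiness 0
T2: 5→14, due 12, tardiness 2
T1: 14→20, due 15, tardiness 5
T3: 20→31, due 16, tardiness 15
Sum = 0+2+5+15 = 22.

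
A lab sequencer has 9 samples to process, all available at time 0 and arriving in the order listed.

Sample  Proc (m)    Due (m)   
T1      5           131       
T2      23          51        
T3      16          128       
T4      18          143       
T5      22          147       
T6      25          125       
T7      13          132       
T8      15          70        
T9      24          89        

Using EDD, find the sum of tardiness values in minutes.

EDD (increasing due date): T2 T8 T9 T6 T3 T1 T7 T4 T5.
T2: 0→23, due 51, tardiness 0
T8: 23→38, due 70, tardiness 0
T9: 38→62, due 89, tardiness 0
T6: 62→87, due 125, tardiness 0
T3: 87→103, due 128, tardiness 0
T1: 103→108, due 131, tardiness 0
T7: 108→121, due 132, tardiness 0
T4: 121→139, due 143, tardiness 0
T5: 139→161, due 147, tardiness 14
Sum = 0+0+0+0+0+0+0+0+14 = 14.

14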